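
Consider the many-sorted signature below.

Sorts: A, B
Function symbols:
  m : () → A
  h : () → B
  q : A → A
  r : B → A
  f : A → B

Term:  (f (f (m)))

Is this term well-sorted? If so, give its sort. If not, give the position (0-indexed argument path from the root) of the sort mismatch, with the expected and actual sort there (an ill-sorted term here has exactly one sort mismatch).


    (m) : A
  (f (m)) : B
(f (f (m))) : ✗ arg 0 at [0] has sort B, expected A

ill-sorted at position [0]: expected A, got B


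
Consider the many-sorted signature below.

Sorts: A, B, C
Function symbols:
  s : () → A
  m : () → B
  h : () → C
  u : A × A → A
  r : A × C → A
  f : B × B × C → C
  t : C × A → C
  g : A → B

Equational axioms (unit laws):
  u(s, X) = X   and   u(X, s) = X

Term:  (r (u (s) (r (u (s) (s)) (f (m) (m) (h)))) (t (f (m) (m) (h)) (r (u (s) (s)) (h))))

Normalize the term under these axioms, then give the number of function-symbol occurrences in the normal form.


size = 15

1. (r (u (s) (r (u (s) (s)) (f (m) (m) (h)))) (t (f (m) (m) (h)) (r (u (s) (s)) (h))))  →  (r (r (u (s) (s)) (f (m) (m) (h))) (t (f (m) (m) (h)) (r (u (s) (s)) (h))))
2. (r (r (u (s) (s)) (f (m) (m) (h))) (t (f (m) (m) (h)) (r (u (s) (s)) (h))))  →  (r (r (s) (f (m) (m) (h))) (t (f (m) (m) (h)) (r (u (s) (s)) (h))))
3. (r (r (s) (f (m) (m) (h))) (t (f (m) (m) (h)) (r (u (s) (s)) (h))))  →  (r (r (s) (f (m) (m) (h))) (t (f (m) (m) (h)) (r (s) (h))))
normal form: (r (r (s) (f (m) (m) (h))) (t (f (m) (m) (h)) (r (s) (h))))


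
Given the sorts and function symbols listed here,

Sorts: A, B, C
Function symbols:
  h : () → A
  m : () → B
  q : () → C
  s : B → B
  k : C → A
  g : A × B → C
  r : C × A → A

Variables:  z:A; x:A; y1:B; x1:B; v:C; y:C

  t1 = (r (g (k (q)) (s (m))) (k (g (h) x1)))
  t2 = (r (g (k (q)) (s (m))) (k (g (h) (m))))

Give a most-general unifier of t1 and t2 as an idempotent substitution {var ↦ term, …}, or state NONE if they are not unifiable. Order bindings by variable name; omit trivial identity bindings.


{x1 ↦ (m)}


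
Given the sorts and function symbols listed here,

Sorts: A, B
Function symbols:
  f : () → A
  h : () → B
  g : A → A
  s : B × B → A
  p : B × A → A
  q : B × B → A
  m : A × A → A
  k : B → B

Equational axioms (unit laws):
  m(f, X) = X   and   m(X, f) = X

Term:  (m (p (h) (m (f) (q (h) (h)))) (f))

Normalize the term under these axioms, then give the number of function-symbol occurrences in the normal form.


size = 5

1. (m (p (h) (m (f) (q (h) (h)))) (f))  →  (p (h) (m (f) (q (h) (h))))
2. (p (h) (m (f) (q (h) (h))))  →  (p (h) (q (h) (h)))
normal form: (p (h) (q (h) (h)))


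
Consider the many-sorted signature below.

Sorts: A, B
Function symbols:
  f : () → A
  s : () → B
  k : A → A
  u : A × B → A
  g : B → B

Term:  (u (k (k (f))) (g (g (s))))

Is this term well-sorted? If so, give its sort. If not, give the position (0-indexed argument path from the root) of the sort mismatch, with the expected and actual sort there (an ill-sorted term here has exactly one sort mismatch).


      (f) : A
    (k (f)) : A
  (k (k (f))) : A
      (s) : B
    (g (s)) : B
  (g (g (s))) : B
(u (k (k (f))) (g (g (s)))) : A

well-sorted; sort = A


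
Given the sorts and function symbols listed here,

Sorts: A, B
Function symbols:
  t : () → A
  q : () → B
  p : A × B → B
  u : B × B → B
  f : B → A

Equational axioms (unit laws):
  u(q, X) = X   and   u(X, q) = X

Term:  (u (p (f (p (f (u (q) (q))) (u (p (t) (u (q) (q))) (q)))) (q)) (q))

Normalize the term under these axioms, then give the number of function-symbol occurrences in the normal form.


1. (u (p (f (p (f (u (q) (q))) (u (p (t) (u (q) (q))) (q)))) (q)) (q))  →  (p (f (p (f (u (q) (q))) (u (p (t) (u (q) (q))) (q)))) (q))
2. (p (f (p (f (u (q) (q))) (u (p (t) (u (q) (q))) (q)))) (q))  →  (p (f (p (f (q)) (u (p (t) (u (q) (q))) (q)))) (q))
3. (p (f (p (f (q)) (u (p (t) (u (q) (q))) (q)))) (q))  →  (p (f (p (f (q)) (p (t) (u (q) (q))))) (q))
4. (p (f (p (f (q)) (p (t) (u (q) (q))))) (q))  →  (p (f (p (f (q)) (p (t) (q)))) (q))
normal form: (p (f (p (f (q)) (p (t) (q)))) (q))

size = 9


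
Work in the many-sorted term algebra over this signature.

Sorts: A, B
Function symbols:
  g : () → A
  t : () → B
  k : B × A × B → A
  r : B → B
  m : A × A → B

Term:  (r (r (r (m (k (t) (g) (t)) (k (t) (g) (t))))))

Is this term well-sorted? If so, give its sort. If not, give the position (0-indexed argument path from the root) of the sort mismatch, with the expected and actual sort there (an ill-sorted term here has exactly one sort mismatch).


          (t) : B
          (g) : A
          (t) : B
        (k (t) (g) (t)) : A
          (t) : B
          (g) : A
          (t) : B
        (k (t) (g) (t)) : A
      (m (k (t) (g) (t)) (k (t) (g) (t))) : B
    (r (m (k (t) (g) (t)) (k (t) (g) (t)))) : B
  (r (r (m (k (t) (g) (t)) (k (t) (g) (t))))) : B
(r (r (r (m (k (t) (g) (t)) (k (t) (g) (t)))))) : B

well-sorted; sort = B


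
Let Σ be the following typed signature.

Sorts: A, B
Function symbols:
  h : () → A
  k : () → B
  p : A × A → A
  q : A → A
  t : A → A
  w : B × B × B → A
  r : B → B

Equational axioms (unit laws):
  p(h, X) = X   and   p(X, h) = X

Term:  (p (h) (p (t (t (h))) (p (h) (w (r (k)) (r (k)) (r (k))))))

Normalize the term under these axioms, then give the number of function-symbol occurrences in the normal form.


1. (p (h) (p (t (t (h))) (p (h) (w (r (k)) (r (k)) (r (k))))))  →  (p (t (t (h))) (p (h) (w (r (k)) (r (k)) (r (k)))))
2. (p (t (t (h))) (p (h) (w (r (k)) (r (k)) (r (k)))))  →  (p (t (t (h))) (w (r (k)) (r (k)) (r (k))))
normal form: (p (t (t (h))) (w (r (k)) (r (k)) (r (k))))

size = 11


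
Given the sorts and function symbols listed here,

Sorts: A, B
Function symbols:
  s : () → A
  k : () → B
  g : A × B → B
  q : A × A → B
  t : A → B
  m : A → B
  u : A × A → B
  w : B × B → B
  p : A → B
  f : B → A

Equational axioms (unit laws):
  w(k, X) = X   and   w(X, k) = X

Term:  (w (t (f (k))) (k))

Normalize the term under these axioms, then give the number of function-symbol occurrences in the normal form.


1. (w (t (f (k))) (k))  →  (t (f (k)))
normal form: (t (f (k)))

size = 3


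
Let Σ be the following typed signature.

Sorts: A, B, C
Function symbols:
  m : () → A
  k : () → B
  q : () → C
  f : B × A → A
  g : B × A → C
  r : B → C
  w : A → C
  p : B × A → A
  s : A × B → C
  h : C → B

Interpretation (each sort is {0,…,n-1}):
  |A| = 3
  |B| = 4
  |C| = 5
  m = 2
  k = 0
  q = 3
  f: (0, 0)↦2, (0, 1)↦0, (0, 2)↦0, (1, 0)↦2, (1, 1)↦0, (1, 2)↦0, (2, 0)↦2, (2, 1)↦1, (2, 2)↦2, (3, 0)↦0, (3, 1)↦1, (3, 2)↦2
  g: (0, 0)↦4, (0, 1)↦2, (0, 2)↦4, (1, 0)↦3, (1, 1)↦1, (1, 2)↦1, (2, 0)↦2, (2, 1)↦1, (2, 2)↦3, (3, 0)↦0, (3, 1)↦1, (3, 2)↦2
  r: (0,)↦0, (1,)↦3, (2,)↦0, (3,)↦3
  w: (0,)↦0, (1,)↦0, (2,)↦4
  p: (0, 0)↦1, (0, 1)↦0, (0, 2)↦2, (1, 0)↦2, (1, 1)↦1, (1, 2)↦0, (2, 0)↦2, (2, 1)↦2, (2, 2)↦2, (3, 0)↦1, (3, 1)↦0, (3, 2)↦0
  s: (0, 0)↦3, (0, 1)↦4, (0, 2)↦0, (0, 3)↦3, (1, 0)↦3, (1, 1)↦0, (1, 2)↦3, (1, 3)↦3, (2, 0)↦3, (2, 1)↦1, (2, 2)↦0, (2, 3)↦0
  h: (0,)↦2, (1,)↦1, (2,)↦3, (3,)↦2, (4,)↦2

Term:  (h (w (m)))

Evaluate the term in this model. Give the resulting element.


value = 2

  m = 2
  (w (m)) = w(2,) = 4
  (h (w (m))) = h(4,) = 2


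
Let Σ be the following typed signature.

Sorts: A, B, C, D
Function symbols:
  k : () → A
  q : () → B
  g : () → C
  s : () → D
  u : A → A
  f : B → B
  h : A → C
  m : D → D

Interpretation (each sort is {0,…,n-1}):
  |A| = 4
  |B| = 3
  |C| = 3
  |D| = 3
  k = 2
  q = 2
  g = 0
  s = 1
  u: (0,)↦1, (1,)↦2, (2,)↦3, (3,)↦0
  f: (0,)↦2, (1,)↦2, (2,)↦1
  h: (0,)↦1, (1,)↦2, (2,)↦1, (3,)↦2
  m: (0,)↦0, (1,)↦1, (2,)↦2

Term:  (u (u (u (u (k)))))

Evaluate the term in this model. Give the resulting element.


value = 2

  k = 2
  (u (k)) = u(2,) = 3
  (u (u (k))) = u(3,) = 0
  (u (u (u (k)))) = u(0,) = 1
  (u (u (u (u (k))))) = u(1,) = 2


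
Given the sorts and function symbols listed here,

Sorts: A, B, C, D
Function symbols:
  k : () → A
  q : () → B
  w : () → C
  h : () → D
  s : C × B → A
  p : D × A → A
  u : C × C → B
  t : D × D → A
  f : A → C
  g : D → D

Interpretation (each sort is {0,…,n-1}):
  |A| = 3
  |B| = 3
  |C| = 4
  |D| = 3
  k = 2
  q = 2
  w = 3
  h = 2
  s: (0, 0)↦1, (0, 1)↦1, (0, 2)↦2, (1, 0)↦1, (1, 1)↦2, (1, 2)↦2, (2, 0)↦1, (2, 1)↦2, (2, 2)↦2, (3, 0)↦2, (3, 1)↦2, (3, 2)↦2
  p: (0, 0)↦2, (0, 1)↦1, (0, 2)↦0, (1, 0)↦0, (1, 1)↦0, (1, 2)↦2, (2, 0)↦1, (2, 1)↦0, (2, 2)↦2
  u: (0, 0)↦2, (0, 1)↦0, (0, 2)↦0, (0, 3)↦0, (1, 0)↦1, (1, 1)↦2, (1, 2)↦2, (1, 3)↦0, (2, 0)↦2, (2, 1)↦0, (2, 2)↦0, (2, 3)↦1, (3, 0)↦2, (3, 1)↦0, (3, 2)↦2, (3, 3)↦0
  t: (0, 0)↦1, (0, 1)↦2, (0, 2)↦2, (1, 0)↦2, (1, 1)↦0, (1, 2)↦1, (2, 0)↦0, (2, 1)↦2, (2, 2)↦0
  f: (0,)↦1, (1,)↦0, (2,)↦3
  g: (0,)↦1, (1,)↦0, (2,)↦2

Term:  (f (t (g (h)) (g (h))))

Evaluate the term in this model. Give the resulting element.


value = 1

  h = 2
  (g (h)) = g(2,) = 2
  h = 2
  (g (h)) = g(2,) = 2
  (t (g (h)) (g (h))) = t(2, 2) = 0
  (f (t (g (h)) (g (h)))) = f(0,) = 1


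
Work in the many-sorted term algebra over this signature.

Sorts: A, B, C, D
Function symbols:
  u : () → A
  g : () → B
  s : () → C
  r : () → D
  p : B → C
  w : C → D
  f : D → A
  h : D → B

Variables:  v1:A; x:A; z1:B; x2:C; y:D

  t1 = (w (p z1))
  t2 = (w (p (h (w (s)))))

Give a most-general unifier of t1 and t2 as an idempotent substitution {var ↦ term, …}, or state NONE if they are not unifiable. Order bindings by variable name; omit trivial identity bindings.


{z1 ↦ (h (w (s)))}


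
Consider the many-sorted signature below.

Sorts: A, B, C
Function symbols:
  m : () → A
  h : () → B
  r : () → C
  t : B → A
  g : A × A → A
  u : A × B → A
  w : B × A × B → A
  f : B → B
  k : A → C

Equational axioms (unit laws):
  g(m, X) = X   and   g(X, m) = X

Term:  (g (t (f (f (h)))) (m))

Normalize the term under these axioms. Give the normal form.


normal form = (t (f (f (h))))

1. (g (t (f (f (h)))) (m))  →  (t (f (f (h))))


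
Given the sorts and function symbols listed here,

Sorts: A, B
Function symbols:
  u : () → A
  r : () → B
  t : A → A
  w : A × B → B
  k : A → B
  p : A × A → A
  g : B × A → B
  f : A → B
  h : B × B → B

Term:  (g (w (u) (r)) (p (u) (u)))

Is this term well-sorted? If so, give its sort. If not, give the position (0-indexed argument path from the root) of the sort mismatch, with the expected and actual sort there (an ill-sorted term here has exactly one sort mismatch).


    (u) : A
    (r) : B
  (w (u) (r)) : B
    (u) : A
    (u) : A
  (p (u) (u)) : A
(g (w (u) (r)) (p (u) (u))) : B

well-sorted; sort = B


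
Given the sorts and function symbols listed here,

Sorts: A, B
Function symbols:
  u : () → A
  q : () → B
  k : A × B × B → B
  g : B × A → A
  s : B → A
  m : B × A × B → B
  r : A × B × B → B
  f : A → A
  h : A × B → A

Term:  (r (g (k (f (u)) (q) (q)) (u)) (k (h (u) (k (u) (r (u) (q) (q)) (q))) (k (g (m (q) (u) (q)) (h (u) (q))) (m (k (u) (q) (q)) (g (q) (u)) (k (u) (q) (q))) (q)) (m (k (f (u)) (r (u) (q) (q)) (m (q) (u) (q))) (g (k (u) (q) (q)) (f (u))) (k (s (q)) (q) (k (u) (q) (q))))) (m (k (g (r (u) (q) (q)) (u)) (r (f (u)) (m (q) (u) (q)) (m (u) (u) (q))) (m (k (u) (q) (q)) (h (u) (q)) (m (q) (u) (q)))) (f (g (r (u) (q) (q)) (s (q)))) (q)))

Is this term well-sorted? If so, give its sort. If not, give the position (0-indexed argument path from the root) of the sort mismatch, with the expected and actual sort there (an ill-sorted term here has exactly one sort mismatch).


        (u) : A
      (f (u)) : A
      (q) : B
      (q) : B
    (k (f (u)) (q) (q)) : B
    (u) : A
  (g (k (f (u)) (q) (q)) (u)) : A
      (u) : A
        (u) : A
          (u) : A
          (q) : B
          (q) : B
        (r (u) (q) (q)) : B
        (q) : B
      (k (u) (r (u) (q) (q)) (q)) : B
    (h (u) (k (u) (r (u) (q) (q)) (q))) : A
          (q) : B
          (u) : A
          (q) : B
        (m (q) (u) (q)) : B
          (u) : A
          (q) : B
        (h (u) (q)) : A
      (g (m (q) (u) (q)) (h (u) (q))) : A
          (u) : A
          (q) : B
          (q) : B
        (k (u) (q) (q)) : B
          (q) : B
          (u) : A
        (g (q) (u)) : A
          (u) : A
          (q) : B
          (q) : B
        (k (u) (q) (q)) : B
      (m (k (u) (q) (q)) (g (q) (u)) (k (u) (q) (q))) : B
      (q) : B
    (k (g (m (q) (u) (q)) (h (u) (q))) (m (k (u) (q) (q)) (g (q) (u)) (k (u) (q) (q))) (q)) : B
          (u) : A
        (f (u)) : A
          (u) : A
          (q) : B
          (q) : B
        (r (u) (q) (q)) : B
          (q) : B
          (u) : A
          (q) : B
        (m (q) (u) (q)) : B
      (k (f (u)) (r (u) (q) (q)) (m (q) (u) (q))) : B
          (u) : A
          (q) : B
          (q) : B
        (k (u) (q) (q)) : B
          (u) : A
        (f (u)) : A
      (g (k (u) (q) (q)) (f (u))) : A
          (q) : B
        (s (q)) : A
        (q) : B
          (u) : A
          (q) : B
          (q) : B
        (k (u) (q) (q)) : B
      (k (s (q)) (q) (k (u) (q) (q))) : B
    (m (k (f (u)) (r (u) (q) (q)) (m (q) (u) (q))) (g (k (u) (q) (q)) (f (u))) (k (s (q)) (q) (k (u) (q) (q)))) : B
  (k (h (u) (k (u) (r (u) (q) (q)) (q))) (k (g (m (q) (u) (q)) (h (u) (q))) (m (k (u) (q) (q)) (g (q) (u)) (k (u) (q) (q))) (q)) (m (k (f (u)) (r (u) (q) (q)) (m (q) (u) (q))) (g (k (u) (q) (q)) (f (u))) (k (s (q)) (q) (k (u) (q) (q))))) : B
          (u) : A
          (q) : B
          (q) : B
        (r (u) (q) (q)) : B
        (u) : A
      (g (r (u) (q) (q)) (u)) : A
          (u) : A
        (f (u)) : A
          (q) : B
          (u) : A
          (q) : B
        (m (q) (u) (q)) : B
          (u) : A
          (u) : A
          (q) : B
        (m (u) (u) (q)) : ✗ arg 0 at [2, 0, 1, 2, 0] has sort A, expected B
          (u) : A
          (q) : B
          (q) : B
        (k (u) (q) (q)) : B
          (u) : A
          (q) : B
        (h (u) (q)) : A
          (q) : B
          (u) : A
          (q) : B
        (m (q) (u) (q)) : B
      (m (k (u) (q) (q)) (h (u) (q)) (m (q) (u) (q))) : B
          (u) : A
          (q) : B
          (q) : B
        (r (u) (q) (q)) : B
          (q) : B
        (s (q)) : A
      (g (r (u) (q) (q)) (s (q))) : A
    (f (g (r (u) (q) (q)) (s (q)))) : A
    (q) : B

ill-sorted at position [2, 0, 1, 2, 0]: expected B, got A


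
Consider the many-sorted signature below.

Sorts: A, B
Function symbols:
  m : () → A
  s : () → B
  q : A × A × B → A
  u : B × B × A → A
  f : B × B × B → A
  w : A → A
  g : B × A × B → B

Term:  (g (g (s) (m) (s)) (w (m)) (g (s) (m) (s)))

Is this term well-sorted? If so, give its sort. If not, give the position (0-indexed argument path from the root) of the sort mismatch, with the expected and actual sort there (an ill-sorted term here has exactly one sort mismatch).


well-sorted; sort = B

    (s) : B
    (m) : A
    (s) : B
  (g (s) (m) (s)) : B
    (m) : A
  (w (m)) : A
    (s) : B
    (m) : A
    (s) : B
  (g (s) (m) (s)) : B
(g (g (s) (m) (s)) (w (m)) (g (s) (m) (s))) : B


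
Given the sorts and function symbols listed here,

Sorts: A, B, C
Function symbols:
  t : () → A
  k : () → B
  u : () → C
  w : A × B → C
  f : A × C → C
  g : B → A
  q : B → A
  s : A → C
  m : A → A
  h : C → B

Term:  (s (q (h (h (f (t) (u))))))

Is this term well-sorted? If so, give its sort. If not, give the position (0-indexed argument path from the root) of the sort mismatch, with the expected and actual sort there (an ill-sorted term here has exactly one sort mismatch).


ill-sorted at position [0, 0, 0]: expected C, got B

          (t) : A
          (u) : C
        (f (t) (u)) : C
      (h (f (t) (u))) : B
    (h (h (f (t) (u)))) : ✗ arg 0 at [0, 0, 0] has sort B, expected C


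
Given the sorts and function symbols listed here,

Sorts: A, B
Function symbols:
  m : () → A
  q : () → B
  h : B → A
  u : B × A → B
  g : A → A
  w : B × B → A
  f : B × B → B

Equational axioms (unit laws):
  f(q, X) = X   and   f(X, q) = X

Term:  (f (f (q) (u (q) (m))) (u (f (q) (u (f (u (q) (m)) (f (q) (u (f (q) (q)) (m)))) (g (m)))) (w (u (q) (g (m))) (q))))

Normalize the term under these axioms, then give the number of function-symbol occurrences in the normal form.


size = 21

1. (f (f (q) (u (q) (m))) (u (f (q) (u (f (u (q) (m)) (f (q) (u (f (q) (q)) (m)))) (g (m)))) (w (u (q) (g (m))) (q))))  →  (f (u (q) (m)) (u (f (q) (u (f (u (q) (m)) (f (q) (u (f (q) (q)) (m)))) (g (m)))) (w (u (q) (g (m))) (q))))
2. (f (u (q) (m)) (u (f (q) (u (f (u (q) (m)) (f (q) (u (f (q) (q)) (m)))) (g (m)))) (w (u (q) (g (m))) (q))))  →  (f (u (q) (m)) (u (u (f (u (q) (m)) (f (q) (u (f (q) (q)) (m)))) (g (m))) (w (u (q) (g (m))) (q))))
3. (f (u (q) (m)) (u (u (f (u (q) (m)) (f (q) (u (f (q) (q)) (m)))) (g (m))) (w (u (q) (g (m))) (q))))  →  (f (u (q) (m)) (u (u (f (u (q) (m)) (u (f (q) (q)) (m))) (g (m))) (w (u (q) (g (m))) (q))))
4. (f (u (q) (m)) (u (u (f (u (q) (m)) (u (f (q) (q)) (m))) (g (m))) (w (u (q) (g (m))) (q))))  →  (f (u (q) (m)) (u (u (f (u (q) (m)) (u (q) (m))) (g (m))) (w (u (q) (g (m))) (q))))
normal form: (f (u (q) (m)) (u (u (f (u (q) (m)) (u (q) (m))) (g (m))) (w (u (q) (g (m))) (q))))


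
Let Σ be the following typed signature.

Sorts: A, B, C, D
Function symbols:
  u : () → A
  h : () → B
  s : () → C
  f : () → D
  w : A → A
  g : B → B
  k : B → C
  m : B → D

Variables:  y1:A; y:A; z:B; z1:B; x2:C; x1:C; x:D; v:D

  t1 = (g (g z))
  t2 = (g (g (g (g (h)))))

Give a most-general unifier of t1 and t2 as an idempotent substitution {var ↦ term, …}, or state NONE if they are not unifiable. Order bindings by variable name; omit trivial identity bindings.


{z ↦ (g (g (h)))}


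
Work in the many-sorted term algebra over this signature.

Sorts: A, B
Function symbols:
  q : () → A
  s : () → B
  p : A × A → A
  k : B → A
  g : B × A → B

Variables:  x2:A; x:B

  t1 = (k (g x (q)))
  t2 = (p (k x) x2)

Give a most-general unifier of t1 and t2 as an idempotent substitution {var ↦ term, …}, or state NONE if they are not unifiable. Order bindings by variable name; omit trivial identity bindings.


NONE (not unifiable)

head clash or occurs-check failure — not unifiable


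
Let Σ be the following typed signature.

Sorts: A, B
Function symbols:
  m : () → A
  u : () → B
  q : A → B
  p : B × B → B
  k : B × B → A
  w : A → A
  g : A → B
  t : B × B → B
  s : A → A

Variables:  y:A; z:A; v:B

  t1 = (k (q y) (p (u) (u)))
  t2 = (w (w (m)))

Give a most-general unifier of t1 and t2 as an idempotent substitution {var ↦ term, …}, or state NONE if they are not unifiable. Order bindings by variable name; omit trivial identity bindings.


head clash or occurs-check failure — not unifiable

NONE (not unifiable)


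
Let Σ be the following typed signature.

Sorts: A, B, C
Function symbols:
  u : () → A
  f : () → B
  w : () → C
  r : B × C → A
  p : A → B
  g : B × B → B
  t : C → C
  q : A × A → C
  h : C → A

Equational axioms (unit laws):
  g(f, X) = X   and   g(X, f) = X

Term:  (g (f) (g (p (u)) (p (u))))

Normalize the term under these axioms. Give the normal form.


normal form = (g (p (u)) (p (u)))

1. (g (f) (g (p (u)) (p (u))))  →  (g (p (u)) (p (u)))


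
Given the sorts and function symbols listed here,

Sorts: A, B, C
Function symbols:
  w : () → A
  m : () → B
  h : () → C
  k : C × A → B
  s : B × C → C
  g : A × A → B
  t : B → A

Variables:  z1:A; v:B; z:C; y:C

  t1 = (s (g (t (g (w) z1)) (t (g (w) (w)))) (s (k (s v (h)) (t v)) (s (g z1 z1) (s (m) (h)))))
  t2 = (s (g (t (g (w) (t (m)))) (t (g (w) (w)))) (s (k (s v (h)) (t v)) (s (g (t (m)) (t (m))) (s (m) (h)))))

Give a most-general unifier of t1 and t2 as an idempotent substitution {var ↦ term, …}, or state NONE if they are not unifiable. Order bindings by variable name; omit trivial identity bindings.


{z1 ↦ (t (m))}


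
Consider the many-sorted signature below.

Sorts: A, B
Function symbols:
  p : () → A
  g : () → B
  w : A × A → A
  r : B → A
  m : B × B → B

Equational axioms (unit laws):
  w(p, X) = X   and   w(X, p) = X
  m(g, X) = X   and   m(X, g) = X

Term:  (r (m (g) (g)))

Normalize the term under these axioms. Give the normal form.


1. (r (m (g) (g)))  →  (r (g))

normal form = (r (g))


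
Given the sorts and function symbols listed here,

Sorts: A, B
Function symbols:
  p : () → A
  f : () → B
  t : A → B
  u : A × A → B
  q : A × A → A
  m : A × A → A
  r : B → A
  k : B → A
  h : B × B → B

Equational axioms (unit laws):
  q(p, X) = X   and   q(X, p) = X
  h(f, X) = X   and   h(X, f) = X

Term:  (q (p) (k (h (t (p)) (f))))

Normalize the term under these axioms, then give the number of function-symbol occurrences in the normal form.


size = 3

1. (q (p) (k (h (t (p)) (f))))  →  (k (h (t (p)) (f)))
2. (k (h (t (p)) (f)))  →  (k (t (p)))
normal form: (k (t (p)))


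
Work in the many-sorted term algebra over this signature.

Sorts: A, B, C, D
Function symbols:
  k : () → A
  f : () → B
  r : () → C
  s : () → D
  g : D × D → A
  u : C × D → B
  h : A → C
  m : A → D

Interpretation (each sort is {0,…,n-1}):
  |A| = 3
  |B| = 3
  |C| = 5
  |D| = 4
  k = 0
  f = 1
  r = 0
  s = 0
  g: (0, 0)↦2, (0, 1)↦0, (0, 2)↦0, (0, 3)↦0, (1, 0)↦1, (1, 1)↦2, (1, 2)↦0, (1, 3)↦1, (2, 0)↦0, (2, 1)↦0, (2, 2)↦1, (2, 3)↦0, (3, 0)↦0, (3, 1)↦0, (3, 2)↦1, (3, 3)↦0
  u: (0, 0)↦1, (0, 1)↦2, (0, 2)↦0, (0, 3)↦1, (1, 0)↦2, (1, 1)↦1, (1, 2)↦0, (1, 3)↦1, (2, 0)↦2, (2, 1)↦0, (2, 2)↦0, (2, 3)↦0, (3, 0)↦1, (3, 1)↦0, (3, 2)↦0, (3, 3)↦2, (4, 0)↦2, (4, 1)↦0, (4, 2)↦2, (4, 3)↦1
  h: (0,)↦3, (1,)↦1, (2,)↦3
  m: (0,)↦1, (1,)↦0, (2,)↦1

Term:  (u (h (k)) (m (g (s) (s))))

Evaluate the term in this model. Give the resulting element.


  k = 0
  (h (k)) = h(0,) = 3
  s = 0
  s = 0
  (g (s) (s)) = g(0, 0) = 2
  (m (g (s) (s))) = m(2,) = 1
  (u (h (k)) (m (g (s) (s)))) = u(3, 1) = 0

value = 0


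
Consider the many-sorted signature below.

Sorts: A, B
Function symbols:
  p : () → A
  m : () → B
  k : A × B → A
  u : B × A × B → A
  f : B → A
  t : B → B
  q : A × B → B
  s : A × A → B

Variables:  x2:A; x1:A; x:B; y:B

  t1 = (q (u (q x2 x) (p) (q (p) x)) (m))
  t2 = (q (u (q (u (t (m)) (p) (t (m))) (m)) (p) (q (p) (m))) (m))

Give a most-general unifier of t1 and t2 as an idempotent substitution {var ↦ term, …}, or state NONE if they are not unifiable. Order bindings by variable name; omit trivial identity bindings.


{x ↦ (m), x2 ↦ (u (t (m)) (p) (t (m)))}


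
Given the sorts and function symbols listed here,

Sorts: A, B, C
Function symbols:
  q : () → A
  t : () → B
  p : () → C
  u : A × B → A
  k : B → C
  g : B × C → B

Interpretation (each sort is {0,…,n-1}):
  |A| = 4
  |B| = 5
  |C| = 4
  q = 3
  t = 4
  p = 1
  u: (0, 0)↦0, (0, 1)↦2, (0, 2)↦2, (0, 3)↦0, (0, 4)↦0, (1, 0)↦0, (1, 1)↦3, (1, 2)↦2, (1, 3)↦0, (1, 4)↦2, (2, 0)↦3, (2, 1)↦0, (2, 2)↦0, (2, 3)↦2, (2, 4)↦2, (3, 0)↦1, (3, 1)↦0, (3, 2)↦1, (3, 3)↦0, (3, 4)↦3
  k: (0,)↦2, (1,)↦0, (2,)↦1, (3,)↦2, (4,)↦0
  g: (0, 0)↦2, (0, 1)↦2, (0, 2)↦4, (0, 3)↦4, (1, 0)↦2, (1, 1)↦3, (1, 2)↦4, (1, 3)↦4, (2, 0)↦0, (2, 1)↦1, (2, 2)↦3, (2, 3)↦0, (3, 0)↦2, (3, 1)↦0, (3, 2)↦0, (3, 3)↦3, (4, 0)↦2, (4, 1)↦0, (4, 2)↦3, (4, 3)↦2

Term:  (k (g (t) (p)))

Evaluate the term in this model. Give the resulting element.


  t = 4
  p = 1
  (g (t) (p)) = g(4, 1) = 0
  (k (g (t) (p))) = k(0,) = 2

value = 2


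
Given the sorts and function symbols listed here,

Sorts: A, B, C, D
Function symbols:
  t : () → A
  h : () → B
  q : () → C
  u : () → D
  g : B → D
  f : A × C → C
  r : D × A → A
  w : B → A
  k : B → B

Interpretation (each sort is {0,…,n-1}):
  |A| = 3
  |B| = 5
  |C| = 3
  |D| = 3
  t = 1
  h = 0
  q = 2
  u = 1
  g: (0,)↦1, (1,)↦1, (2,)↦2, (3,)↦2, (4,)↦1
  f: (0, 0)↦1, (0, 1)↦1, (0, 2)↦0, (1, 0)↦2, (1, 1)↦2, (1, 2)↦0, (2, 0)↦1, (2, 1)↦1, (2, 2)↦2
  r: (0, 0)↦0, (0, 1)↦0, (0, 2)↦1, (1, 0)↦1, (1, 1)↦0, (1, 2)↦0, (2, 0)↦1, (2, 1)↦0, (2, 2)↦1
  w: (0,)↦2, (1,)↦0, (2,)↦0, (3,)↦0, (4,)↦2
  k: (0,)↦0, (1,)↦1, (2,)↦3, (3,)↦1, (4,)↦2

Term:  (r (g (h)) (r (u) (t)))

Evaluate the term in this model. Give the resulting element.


value = 1

  h = 0
  (g (h)) = g(0,) = 1
  u = 1
  t = 1
  (r (u) (t)) = r(1, 1) = 0
  (r (g (h)) (r (u) (t))) = r(1, 0) = 1


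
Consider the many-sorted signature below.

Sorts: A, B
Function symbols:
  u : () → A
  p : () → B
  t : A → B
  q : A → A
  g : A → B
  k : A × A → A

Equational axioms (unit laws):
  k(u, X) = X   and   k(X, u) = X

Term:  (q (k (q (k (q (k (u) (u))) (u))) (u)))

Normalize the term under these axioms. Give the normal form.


normal form = (q (q (q (u))))

1. (q (k (q (k (q (k (u) (u))) (u))) (u)))  →  (q (q (k (q (k (u) (u))) (u))))
2. (q (q (k (q (k (u) (u))) (u))))  →  (q (q (q (k (u) (u)))))
3. (q (q (q (k (u) (u)))))  →  (q (q (q (u))))


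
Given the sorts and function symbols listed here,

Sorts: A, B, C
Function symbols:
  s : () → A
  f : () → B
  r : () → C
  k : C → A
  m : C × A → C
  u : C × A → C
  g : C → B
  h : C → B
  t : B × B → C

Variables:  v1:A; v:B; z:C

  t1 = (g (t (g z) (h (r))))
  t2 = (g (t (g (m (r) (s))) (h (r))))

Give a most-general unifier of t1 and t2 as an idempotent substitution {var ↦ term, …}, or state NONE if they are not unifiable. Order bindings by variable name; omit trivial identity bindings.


{z ↦ (m (r) (s))}


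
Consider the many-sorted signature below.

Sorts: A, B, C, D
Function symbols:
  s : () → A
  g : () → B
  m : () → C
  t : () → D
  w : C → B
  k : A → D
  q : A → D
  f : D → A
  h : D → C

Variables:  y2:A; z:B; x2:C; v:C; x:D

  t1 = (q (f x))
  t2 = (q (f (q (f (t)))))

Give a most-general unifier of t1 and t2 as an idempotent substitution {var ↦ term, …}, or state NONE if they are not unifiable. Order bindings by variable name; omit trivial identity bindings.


{x ↦ (q (f (t)))}


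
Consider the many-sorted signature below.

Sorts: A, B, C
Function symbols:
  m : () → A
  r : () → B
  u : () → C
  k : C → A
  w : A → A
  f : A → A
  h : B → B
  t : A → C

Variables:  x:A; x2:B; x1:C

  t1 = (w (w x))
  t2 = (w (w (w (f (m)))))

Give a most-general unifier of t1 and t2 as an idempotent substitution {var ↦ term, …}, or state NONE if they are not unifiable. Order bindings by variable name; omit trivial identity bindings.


{x ↦ (w (f (m)))}


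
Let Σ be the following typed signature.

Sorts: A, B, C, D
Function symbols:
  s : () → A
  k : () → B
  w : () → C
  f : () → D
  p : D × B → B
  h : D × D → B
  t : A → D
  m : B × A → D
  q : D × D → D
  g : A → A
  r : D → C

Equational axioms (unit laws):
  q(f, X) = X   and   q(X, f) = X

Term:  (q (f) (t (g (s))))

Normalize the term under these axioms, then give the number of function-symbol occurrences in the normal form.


1. (q (f) (t (g (s))))  →  (t (g (s)))
normal form: (t (g (s)))

size = 3


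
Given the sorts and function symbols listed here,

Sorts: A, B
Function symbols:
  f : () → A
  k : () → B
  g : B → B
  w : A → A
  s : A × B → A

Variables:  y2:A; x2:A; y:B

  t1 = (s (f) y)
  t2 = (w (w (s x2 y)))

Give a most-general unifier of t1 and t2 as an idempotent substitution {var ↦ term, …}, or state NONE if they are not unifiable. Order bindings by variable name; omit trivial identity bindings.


NONE (not unifiable)

head clash or occurs-check failure — not unifiable


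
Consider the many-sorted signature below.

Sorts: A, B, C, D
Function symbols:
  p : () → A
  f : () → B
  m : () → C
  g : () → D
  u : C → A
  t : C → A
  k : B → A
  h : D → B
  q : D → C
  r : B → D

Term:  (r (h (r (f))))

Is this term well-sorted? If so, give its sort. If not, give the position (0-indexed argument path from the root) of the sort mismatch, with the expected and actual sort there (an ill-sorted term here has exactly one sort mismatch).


well-sorted; sort = D

      (f) : B
    (r (f)) : D
  (h (r (f))) : B
(r (h (r (f)))) : D


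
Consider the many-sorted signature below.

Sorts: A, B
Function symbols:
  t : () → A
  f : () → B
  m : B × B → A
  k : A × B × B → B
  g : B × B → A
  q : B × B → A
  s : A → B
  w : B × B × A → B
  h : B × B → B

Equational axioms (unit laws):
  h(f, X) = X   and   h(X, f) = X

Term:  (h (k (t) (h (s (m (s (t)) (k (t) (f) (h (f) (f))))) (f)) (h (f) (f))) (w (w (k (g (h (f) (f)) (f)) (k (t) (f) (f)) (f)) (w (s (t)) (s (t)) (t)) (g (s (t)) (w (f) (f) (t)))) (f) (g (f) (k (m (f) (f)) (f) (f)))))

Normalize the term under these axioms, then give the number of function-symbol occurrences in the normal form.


size = 45

1. (h (k (t) (h (s (m (s (t)) (k (t) (f) (h (f) (f))))) (f)) (h (f) (f))) (w (w (k (g (h (f) (f)) (f)) (k (t) (f) (f)) (f)) (w (s (t)) (s (t)) (t)) (g (s (t)) (w (f) (f) (t)))) (f) (g (f) (k (m (f) (f)) (f) (f)))))  →  (h (k (t) (s (m (s (t)) (k (t) (f) (h (f) (f))))) (h (f) (f))) (w (w (k (g (h (f) (f)) (f)) (k (t) (f) (f)) (f)) (w (s (t)) (s (t)) (t)) (g (s (t)) (w (f) (f) (t)))) (f) (g (f) (k (m (f) (f)) (f) (f)))))
2. (h (k (t) (s (m (s (t)) (k (t) (f) (h (f) (f))))) (h (f) (f))) (w (w (k (g (h (f) (f)) (f)) (k (t) (f) (f)) (f)) (w (s (t)) (s (t)) (t)) (g (s (t)) (w (f) (f) (t)))) (f) (g (f) (k (m (f) (f)) (f) (f)))))  →  (h (k (t) (s (m (s (t)) (k (t) (f) (f)))) (h (f) (f))) (w (w (k (g (h (f) (f)) (f)) (k (t) (f) (f)) (f)) (w (s (t)) (s (t)) (t)) (g (s (t)) (w (f) (f) (t)))) (f) (g (f) (k (m (f) (f)) (f) (f)))))
3. (h (k (t) (s (m (s (t)) (k (t) (f) (f)))) (h (f) (f))) (w (w (k (g (h (f) (f)) (f)) (k (t) (f) (f)) (f)) (w (s (t)) (s (t)) (t)) (g (s (t)) (w (f) (f) (t)))) (f) (g (f) (k (m (f) (f)) (f) (f)))))  →  (h (k (t) (s (m (s (t)) (k (t) (f) (f)))) (f)) (w (w (k (g (h (f) (f)) (f)) (k (t) (f) (f)) (f)) (w (s (t)) (s (t)) (t)) (g (s (t)) (w (f) (f) (t)))) (f) (g (f) (k (m (f) (f)) (f) (f)))))
4. (h (k (t) (s (m (s (t)) (k (t) (f) (f)))) (f)) (w (w (k (g (h (f) (f)) (f)) (k (t) (f) (f)) (f)) (w (s (t)) (s (t)) (t)) (g (s (t)) (w (f) (f) (t)))) (f) (g (f) (k (m (f) (f)) (f) (f)))))  →  (h (k (t) (s (m (s (t)) (k (t) (f) (f)))) (f)) (w (w (k (g (f) (f)) (k (t) (f) (f)) (f)) (w (s (t)) (s (t)) (t)) (g (s (t)) (w (f) (f) (t)))) (f) (g (f) (k (m (f) (f)) (f) (f)))))
normal form: (h (k (t) (s (m (s (t)) (k (t) (f) (f)))) (f)) (w (w (k (g (f) (f)) (k (t) (f) (f)) (f)) (w (s (t)) (s (t)) (t)) (g (s (t)) (w (f) (f) (t)))) (f) (g (f) (k (m (f) (f)) (f) (f)))))


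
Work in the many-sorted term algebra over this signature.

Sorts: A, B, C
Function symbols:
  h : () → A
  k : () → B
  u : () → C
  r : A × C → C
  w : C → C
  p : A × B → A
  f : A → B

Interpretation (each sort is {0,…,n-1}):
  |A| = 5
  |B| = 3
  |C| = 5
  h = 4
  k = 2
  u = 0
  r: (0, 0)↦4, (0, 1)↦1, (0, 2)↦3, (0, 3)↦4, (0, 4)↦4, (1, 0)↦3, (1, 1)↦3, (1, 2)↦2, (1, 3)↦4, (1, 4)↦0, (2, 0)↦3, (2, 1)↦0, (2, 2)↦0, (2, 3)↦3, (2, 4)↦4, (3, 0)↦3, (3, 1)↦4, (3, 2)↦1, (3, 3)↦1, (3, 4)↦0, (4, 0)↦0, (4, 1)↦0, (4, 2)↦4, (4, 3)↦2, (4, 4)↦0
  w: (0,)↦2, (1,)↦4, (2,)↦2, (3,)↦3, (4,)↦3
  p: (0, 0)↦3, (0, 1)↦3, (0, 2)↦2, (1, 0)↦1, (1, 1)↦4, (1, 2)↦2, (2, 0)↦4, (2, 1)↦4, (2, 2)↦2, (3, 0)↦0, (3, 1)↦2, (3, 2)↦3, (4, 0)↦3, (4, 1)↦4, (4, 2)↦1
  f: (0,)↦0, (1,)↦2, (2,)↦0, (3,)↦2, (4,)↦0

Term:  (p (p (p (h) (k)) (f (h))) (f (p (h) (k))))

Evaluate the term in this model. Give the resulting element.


  h = 4
  k = 2
  (p (h) (k)) = p(4, 2) = 1
  h = 4
  (f (h)) = f(4,) = 0
  (p (p (h) (k)) (f (h))) = p(1, 0) = 1
  h = 4
  k = 2
  (p (h) (k)) = p(4, 2) = 1
  (f (p (h) (k))) = f(1,) = 2
  (p (p (p (h) (k)) (f (h))) (f (p (h) (k)))) = p(1, 2) = 2

value = 2


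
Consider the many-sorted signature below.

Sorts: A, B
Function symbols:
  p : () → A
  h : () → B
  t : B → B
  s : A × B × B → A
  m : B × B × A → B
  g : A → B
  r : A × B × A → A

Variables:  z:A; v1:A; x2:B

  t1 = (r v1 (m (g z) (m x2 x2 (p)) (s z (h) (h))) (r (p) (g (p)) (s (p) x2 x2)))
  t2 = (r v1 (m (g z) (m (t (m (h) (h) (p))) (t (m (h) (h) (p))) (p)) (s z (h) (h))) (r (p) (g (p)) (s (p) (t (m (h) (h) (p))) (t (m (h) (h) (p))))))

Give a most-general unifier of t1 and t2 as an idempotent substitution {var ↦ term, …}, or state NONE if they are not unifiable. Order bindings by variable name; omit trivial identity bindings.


{x2 ↦ (t (m (h) (h) (p)))}


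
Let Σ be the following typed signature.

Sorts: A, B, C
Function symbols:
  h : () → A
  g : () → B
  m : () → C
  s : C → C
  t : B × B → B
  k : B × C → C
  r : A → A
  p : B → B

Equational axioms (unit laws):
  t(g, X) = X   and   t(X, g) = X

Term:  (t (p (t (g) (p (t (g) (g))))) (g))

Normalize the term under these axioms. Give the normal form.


1. (t (p (t (g) (p (t (g) (g))))) (g))  →  (p (t (g) (p (t (g) (g)))))
2. (p (t (g) (p (t (g) (g)))))  →  (p (p (t (g) (g))))
3. (p (p (t (g) (g))))  →  (p (p (g)))

normal form = (p (p (g)))


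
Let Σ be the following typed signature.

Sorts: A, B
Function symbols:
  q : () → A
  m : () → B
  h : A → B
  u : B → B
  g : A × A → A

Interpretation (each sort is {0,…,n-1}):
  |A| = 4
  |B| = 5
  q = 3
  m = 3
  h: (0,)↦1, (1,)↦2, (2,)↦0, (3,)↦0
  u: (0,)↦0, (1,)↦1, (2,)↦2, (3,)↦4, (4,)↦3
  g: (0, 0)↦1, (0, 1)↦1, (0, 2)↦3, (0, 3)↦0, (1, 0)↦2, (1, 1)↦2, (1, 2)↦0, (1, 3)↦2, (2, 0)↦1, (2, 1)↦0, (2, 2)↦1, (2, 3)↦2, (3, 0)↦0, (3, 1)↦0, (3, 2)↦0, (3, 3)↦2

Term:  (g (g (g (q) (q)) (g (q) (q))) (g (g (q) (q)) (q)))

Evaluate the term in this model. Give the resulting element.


  q = 3
  q = 3
  (g (q) (q)) = g(3, 3) = 2
  q = 3
  q = 3
  (g (q) (q)) = g(3, 3) = 2
  (g (g (q) (q)) (g (q) (q))) = g(2, 2) = 1
  q = 3
  q = 3
  (g (q) (q)) = g(3, 3) = 2
  q = 3
  (g (g (q) (q)) (q)) = g(2, 3) = 2
  (g (g (g (q) (q)) (g (q) (q))) (g (g (q) (q)) (q))) = g(1, 2) = 0

value = 0


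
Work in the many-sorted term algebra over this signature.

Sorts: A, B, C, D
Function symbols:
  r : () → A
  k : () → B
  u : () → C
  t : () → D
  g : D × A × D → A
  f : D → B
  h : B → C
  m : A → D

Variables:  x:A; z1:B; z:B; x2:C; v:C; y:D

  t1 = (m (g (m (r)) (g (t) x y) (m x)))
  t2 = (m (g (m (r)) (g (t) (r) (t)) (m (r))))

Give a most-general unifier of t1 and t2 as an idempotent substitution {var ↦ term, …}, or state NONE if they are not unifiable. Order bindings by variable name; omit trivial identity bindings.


{x ↦ (r), y ↦ (t)}


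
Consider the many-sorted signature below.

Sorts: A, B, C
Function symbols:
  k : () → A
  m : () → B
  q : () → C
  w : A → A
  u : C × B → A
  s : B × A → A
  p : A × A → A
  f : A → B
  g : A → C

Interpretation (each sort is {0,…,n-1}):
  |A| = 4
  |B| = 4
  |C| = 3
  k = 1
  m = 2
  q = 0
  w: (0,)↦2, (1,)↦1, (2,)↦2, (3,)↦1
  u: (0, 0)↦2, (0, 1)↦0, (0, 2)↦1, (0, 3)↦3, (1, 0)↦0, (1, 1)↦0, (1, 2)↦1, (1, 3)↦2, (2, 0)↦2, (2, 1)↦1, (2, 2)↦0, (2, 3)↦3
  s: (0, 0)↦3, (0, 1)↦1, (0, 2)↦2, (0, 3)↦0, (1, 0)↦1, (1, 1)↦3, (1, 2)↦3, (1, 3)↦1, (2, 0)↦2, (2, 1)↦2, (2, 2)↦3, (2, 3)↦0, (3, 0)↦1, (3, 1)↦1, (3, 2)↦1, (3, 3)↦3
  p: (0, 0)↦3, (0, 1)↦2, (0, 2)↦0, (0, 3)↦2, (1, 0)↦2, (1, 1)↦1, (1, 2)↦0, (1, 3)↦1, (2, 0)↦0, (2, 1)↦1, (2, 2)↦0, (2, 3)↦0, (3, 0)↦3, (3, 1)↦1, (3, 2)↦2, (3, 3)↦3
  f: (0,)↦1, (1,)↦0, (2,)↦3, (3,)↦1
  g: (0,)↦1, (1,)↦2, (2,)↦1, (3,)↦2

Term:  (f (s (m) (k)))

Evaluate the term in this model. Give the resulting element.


  m = 2
  k = 1
  (s (m) (k)) = s(2, 1) = 2
  (f (s (m) (k))) = f(2,) = 3

value = 3


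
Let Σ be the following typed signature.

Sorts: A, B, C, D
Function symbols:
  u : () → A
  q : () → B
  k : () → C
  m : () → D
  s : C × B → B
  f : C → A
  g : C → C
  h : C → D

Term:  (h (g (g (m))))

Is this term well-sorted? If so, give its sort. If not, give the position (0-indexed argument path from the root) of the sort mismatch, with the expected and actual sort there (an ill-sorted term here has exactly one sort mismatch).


      (m) : D
    (g (m)) : ✗ arg 0 at [0, 0, 0] has sort D, expected C

ill-sorted at position [0, 0, 0]: expected C, got D


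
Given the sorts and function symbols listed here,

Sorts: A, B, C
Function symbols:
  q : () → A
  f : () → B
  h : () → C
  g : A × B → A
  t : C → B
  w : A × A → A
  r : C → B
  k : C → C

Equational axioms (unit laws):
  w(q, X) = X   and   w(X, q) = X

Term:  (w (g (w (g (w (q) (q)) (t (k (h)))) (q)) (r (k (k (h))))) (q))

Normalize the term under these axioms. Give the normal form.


1. (w (g (w (g (w (q) (q)) (t (k (h)))) (q)) (r (k (k (h))))) (q))  →  (g (w (g (w (q) (q)) (t (k (h)))) (q)) (r (k (k (h)))))
2. (g (w (g (w (q) (q)) (t (k (h)))) (q)) (r (k (k (h)))))  →  (g (g (w (q) (q)) (t (k (h)))) (r (k (k (h)))))
3. (g (g (w (q) (q)) (t (k (h)))) (r (k (k (h)))))  →  (g (g (q) (t (k (h)))) (r (k (k (h)))))

normal form = (g (g (q) (t (k (h)))) (r (k (k (h)))))


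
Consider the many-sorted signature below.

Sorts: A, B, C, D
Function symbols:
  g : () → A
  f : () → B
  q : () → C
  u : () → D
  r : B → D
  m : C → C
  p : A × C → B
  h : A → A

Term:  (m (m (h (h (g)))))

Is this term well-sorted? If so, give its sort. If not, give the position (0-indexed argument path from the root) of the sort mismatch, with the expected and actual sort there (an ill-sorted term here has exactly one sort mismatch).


ill-sorted at position [0, 0]: expected C, got A

        (g) : A
      (h (g)) : A
    (h (h (g))) : A
  (m (h (h (g)))) : ✗ arg 0 at [0, 0] has sort A, expected C


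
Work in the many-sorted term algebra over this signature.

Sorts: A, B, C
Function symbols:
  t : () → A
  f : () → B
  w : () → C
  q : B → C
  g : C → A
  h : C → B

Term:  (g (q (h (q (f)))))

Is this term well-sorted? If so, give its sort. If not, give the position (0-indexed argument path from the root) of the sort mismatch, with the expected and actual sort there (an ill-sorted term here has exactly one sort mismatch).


well-sorted; sort = A

        (f) : B
      (q (f)) : C
    (h (q (f))) : B
  (q (h (q (f)))) : C
(g (q (h (q (f))))) : A


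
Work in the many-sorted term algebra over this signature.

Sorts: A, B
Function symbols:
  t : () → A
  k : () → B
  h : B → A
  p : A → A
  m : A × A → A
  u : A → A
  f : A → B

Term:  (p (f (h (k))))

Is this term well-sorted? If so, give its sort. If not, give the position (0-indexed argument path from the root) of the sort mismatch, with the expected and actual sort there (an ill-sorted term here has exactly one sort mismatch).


      (k) : B
    (h (k)) : A
  (f (h (k))) : B
(p (f (h (k)))) : ✗ arg 0 at [0] has sort B, expected A

ill-sorted at position [0]: expected A, got B


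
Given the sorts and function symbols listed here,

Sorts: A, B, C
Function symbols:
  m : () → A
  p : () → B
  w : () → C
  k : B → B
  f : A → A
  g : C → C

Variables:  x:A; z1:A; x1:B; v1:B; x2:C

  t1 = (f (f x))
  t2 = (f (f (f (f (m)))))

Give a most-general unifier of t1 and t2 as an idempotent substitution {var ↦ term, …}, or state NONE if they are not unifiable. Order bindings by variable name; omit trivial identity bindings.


{x ↦ (f (f (m)))}
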